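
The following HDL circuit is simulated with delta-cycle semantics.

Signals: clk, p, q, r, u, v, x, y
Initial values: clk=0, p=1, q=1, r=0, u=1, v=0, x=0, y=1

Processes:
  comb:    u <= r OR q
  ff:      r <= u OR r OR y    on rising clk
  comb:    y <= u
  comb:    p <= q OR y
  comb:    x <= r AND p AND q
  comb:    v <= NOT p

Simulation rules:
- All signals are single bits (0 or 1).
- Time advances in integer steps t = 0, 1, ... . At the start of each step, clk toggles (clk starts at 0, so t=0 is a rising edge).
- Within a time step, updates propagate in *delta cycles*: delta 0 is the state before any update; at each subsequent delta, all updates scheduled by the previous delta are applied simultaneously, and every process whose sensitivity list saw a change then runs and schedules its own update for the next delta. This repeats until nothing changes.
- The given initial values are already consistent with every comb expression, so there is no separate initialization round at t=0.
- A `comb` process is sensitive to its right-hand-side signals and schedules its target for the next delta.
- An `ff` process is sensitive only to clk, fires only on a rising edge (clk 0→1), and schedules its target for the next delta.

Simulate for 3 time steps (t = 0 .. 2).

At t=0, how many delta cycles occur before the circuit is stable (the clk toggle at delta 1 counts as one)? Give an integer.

t0.Δ0 q=1 u=1 x=0 y=1 r=0 p=1 clk=0 v=0
t0.Δ1 q=1 u=1 x=0 y=1 r=0 p=1 clk=1 v=0
t0.Δ2 q=1 u=1 x=0 y=1 r=1 p=1 clk=1 v=0
t0.Δ3 q=1 u=1 x=1 y=1 r=1 p=1 clk=1 v=0
t1.Δ0 q=1 u=1 x=1 y=1 r=1 p=1 clk=1 v=0
t1.Δ1 q=1 u=1 x=1 y=1 r=1 p=1 clk=0 v=0
t2.Δ0 q=1 u=1 x=1 y=1 r=1 p=1 clk=0 v=0
t2.Δ1 q=1 u=1 x=1 y=1 r=1 p=1 clk=1 v=0

3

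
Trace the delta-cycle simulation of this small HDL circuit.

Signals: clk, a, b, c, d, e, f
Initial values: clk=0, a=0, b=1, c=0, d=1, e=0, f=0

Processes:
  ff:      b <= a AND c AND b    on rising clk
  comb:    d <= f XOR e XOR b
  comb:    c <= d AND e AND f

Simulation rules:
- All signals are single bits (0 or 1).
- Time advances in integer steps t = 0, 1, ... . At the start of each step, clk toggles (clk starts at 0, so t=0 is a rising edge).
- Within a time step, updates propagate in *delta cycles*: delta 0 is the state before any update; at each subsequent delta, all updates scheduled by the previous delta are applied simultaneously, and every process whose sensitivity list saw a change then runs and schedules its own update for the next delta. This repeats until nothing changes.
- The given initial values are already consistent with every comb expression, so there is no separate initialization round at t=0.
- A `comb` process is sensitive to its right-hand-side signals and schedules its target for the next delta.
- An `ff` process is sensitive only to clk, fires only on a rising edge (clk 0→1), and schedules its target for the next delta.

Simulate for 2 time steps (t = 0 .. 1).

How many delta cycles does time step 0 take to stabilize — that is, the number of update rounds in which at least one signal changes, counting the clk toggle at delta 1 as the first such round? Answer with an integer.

[bits: f,b,c,d,clk,a,e]
t=0: Δ0=0101000 Δ1=0101100 Δ2=0001100 Δ3=0000100 | 3Δ
t=1: Δ0=0000100 Δ1=0000000 | 1Δ

3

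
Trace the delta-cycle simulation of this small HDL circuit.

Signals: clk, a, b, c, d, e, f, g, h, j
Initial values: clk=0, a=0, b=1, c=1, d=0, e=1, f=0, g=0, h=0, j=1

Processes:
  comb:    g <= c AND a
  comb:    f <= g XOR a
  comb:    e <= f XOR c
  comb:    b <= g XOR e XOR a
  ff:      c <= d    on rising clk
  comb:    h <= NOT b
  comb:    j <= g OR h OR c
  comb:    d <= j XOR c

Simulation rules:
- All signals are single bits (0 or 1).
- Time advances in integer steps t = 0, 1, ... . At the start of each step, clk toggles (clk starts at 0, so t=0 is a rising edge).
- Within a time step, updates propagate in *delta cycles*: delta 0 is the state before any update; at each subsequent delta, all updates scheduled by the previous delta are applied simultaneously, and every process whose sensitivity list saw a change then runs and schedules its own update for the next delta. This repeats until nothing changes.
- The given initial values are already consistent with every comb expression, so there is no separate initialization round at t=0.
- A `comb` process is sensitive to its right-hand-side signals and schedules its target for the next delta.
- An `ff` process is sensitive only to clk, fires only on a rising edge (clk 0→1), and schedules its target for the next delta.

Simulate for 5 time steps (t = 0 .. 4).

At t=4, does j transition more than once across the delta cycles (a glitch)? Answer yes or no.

t=0 Δ0: clk=0 h=0 b=1 f=0 c=1 j=1 g=0 e=1 a=0 d=0
  Δ1: clk:0→1
  Δ2: c:1→0
  Δ3: j:1→0, e:1→0, d:0→1
  Δ4: b:1→0, d:1→0
  Δ5: h:0→1
  Δ6: j:0→1
  Δ7: d:0→1
  (7Δ to stable)
t=1 Δ0: clk=1 h=1 b=0 f=0 c=0 j=1 g=0 e=0 a=0 d=1
  Δ1: clk:1→0
  (1Δ to stable)
t=2 Δ0: clk=0 h=1 b=0 f=0 c=0 j=1 g=0 e=0 a=0 d=1
  Δ1: clk:0→1
  Δ2: c:0→1
  Δ3: e:0→1, d:1→0
  Δ4: b:0→1
  Δ5: h:1→0
  (5Δ to stable)
t=3 Δ0: clk=1 h=0 b=1 f=0 c=1 j=1 g=0 e=1 a=0 d=0
  Δ1: clk:1→0
  (1Δ to stable)
t=4 Δ0: clk=0 h=0 b=1 f=0 c=1 j=1 g=0 e=1 a=0 d=0
  Δ1: clk:0→1
  Δ2: c:1→0
  Δ3: j:1→0, e:1→0, d:0→1
  Δ4: b:1→0, d:1→0
  Δ5: h:0→1
  Δ6: j:0→1
  Δ7: d:0→1
  (7Δ to stable)

yes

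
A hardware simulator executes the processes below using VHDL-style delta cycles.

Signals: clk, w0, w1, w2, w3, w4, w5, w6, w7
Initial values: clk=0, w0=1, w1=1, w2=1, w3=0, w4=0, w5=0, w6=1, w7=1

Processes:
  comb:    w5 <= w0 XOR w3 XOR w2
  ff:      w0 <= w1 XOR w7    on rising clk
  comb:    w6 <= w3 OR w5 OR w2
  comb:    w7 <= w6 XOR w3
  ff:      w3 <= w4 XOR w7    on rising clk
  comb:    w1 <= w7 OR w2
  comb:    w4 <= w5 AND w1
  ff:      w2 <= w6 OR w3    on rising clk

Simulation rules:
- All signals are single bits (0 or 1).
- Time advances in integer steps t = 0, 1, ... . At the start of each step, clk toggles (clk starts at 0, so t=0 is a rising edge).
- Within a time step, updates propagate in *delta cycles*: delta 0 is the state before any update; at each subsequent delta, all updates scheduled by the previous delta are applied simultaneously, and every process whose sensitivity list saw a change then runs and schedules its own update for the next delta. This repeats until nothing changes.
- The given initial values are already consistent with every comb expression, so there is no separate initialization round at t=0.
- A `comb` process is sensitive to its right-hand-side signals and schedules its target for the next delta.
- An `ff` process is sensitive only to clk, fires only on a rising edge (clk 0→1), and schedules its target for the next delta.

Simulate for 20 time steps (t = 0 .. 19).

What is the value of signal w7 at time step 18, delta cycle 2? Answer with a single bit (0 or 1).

0

[bits: w1,w2,w3,w5,w6,w0,clk,w7,w4]
t=0: Δ0=110011010 Δ1=110011110 Δ2=111010110 Δ3=111010100 | 3Δ
t=1: Δ0=111010100 Δ1=111010000 | 1Δ
t=2: Δ0=111010000 Δ1=111010100 Δ2=110011100 Δ3=110011110 | 3Δ
t=3: Δ0=110011110 Δ1=110011010 | 1Δ
t=4: Δ0=110011010 Δ1=110011110 Δ2=111010110 Δ3=111010100 | 3Δ
t=5: Δ0=111010100 Δ1=111010000 | 1Δ
t=6: Δ0=111010000 Δ1=111010100 Δ2=110011100 Δ3=110011110 | 3Δ
t=7: Δ0=110011110 Δ1=110011010 | 1Δ
t=8: Δ0=110011010 Δ1=110011110 Δ2=111010110 Δ3=111010100 | 3Δ
t=9: Δ0=111010100 Δ1=111010000 | 1Δ
t=10: Δ0=111010000 Δ1=111010100 Δ2=110011100 Δ3=110011110 | 3Δ
t=11: Δ0=110011110 Δ1=110011010 | 1Δ
t=12: Δ0=110011010 Δ1=110011110 Δ2=111010110 Δ3=111010100 | 3Δ
t=13: Δ0=111010100 Δ1=111010000 | 1Δ
t=14: Δ0=111010000 Δ1=111010100 Δ2=110011100 Δ3=110011110 | 3Δ
t=15: Δ0=110011110 Δ1=110011010 | 1Δ
t=16: Δ0=110011010 Δ1=110011110 Δ2=111010110 Δ3=111010100 | 3Δ
t=17: Δ0=111010100 Δ1=111010000 | 1Δ
t=18: Δ0=111010000 Δ1=111010100 Δ2=110011100 Δ3=110011110 | 3Δ
t=19: Δ0=110011110 Δ1=110011010 | 1Δ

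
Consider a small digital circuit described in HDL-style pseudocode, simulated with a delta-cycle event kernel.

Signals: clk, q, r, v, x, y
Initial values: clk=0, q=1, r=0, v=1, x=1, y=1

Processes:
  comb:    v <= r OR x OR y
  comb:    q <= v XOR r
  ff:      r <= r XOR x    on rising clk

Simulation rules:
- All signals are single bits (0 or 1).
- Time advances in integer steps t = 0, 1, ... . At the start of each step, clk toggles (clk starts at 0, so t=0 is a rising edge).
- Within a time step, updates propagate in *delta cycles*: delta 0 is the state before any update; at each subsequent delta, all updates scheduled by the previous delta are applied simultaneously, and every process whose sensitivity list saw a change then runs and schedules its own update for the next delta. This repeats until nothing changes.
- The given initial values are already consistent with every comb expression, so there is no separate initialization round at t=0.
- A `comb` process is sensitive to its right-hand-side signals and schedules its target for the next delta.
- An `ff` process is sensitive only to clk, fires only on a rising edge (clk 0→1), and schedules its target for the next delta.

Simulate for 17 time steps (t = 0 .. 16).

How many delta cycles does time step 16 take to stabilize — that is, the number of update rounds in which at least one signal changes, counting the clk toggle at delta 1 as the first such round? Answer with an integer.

[bits: q,clk,y,r,x,v]
t=0: Δ0=101011 Δ1=111011 Δ2=111111 Δ3=011111 | 3Δ
t=1: Δ0=011111 Δ1=001111 | 1Δ
t=2: Δ0=001111 Δ1=011111 Δ2=011011 Δ3=111011 | 3Δ
t=3: Δ0=111011 Δ1=101011 | 1Δ
t=4: Δ0=101011 Δ1=111011 Δ2=111111 Δ3=011111 | 3Δ
t=5: Δ0=011111 Δ1=001111 | 1Δ
t=6: Δ0=001111 Δ1=011111 Δ2=011011 Δ3=111011 | 3Δ
t=7: Δ0=111011 Δ1=101011 | 1Δ
t=8: Δ0=101011 Δ1=111011 Δ2=111111 Δ3=011111 | 3Δ
t=9: Δ0=011111 Δ1=001111 | 1Δ
t=10: Δ0=001111 Δ1=011111 Δ2=011011 Δ3=111011 | 3Δ
t=11: Δ0=111011 Δ1=101011 | 1Δ
t=12: Δ0=101011 Δ1=111011 Δ2=111111 Δ3=011111 | 3Δ
t=13: Δ0=011111 Δ1=001111 | 1Δ
t=14: Δ0=001111 Δ1=011111 Δ2=011011 Δ3=111011 | 3Δ
t=15: Δ0=111011 Δ1=101011 | 1Δ
t=16: Δ0=101011 Δ1=111011 Δ2=111111 Δ3=011111 | 3Δ

3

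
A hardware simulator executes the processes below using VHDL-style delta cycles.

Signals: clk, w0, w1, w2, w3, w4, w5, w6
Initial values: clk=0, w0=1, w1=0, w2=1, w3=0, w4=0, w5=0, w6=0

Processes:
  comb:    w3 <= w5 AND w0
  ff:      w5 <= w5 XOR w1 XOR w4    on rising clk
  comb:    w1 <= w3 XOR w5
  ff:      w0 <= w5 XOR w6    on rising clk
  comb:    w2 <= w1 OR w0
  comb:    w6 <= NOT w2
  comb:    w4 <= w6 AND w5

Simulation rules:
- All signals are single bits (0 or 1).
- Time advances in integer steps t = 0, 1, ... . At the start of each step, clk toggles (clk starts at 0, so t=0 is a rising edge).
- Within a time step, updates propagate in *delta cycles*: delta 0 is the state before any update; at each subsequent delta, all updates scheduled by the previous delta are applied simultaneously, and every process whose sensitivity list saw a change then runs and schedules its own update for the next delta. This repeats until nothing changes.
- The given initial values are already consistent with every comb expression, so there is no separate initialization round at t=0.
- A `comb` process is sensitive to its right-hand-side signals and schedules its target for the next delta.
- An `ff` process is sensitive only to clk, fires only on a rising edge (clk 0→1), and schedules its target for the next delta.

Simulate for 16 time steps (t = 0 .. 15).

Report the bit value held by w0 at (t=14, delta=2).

t0.Δ0 w0=1 w6=0 clk=0 w2=1 w1=0 w3=0 w4=0 w5=0
t0.Δ1 w0=1 w6=0 clk=1 w2=1 w1=0 w3=0 w4=0 w5=0
t0.Δ2 w0=0 w6=0 clk=1 w2=1 w1=0 w3=0 w4=0 w5=0
t0.Δ3 w0=0 w6=0 clk=1 w2=0 w1=0 w3=0 w4=0 w5=0
t0.Δ4 w0=0 w6=1 clk=1 w2=0 w1=0 w3=0 w4=0 w5=0
t1.Δ0 w0=0 w6=1 clk=1 w2=0 w1=0 w3=0 w4=0 w5=0
t1.Δ1 w0=0 w6=1 clk=0 w2=0 w1=0 w3=0 w4=0 w5=0
t2.Δ0 w0=0 w6=1 clk=0 w2=0 w1=0 w3=0 w4=0 w5=0
t2.Δ1 w0=0 w6=1 clk=1 w2=0 w1=0 w3=0 w4=0 w5=0
t2.Δ2 w0=1 w6=1 clk=1 w2=0 w1=0 w3=0 w4=0 w5=0
t2.Δ3 w0=1 w6=1 clk=1 w2=1 w1=0 w3=0 w4=0 w5=0
t2.Δ4 w0=1 w6=0 clk=1 w2=1 w1=0 w3=0 w4=0 w5=0
t3.Δ0 w0=1 w6=0 clk=1 w2=1 w1=0 w3=0 w4=0 w5=0
t3.Δ1 w0=1 w6=0 clk=0 w2=1 w1=0 w3=0 w4=0 w5=0
t4.Δ0 w0=1 w6=0 clk=0 w2=1 w1=0 w3=0 w4=0 w5=0
t4.Δ1 w0=1 w6=0 clk=1 w2=1 w1=0 w3=0 w4=0 w5=0
t4.Δ2 w0=0 w6=0 clk=1 w2=1 w1=0 w3=0 w4=0 w5=0
t4.Δ3 w0=0 w6=0 clk=1 w2=0 w1=0 w3=0 w4=0 w5=0
t4.Δ4 w0=0 w6=1 clk=1 w2=0 w1=0 w3=0 w4=0 w5=0
t5.Δ0 w0=0 w6=1 clk=1 w2=0 w1=0 w3=0 w4=0 w5=0
t5.Δ1 w0=0 w6=1 clk=0 w2=0 w1=0 w3=0 w4=0 w5=0
t6.Δ0 w0=0 w6=1 clk=0 w2=0 w1=0 w3=0 w4=0 w5=0
t6.Δ1 w0=0 w6=1 clk=1 w2=0 w1=0 w3=0 w4=0 w5=0
t6.Δ2 w0=1 w6=1 clk=1 w2=0 w1=0 w3=0 w4=0 w5=0
t6.Δ3 w0=1 w6=1 clk=1 w2=1 w1=0 w3=0 w4=0 w5=0
t6.Δ4 w0=1 w6=0 clk=1 w2=1 w1=0 w3=0 w4=0 w5=0
t7.Δ0 w0=1 w6=0 clk=1 w2=1 w1=0 w3=0 w4=0 w5=0
t7.Δ1 w0=1 w6=0 clk=0 w2=1 w1=0 w3=0 w4=0 w5=0
t8.Δ0 w0=1 w6=0 clk=0 w2=1 w1=0 w3=0 w4=0 w5=0
t8.Δ1 w0=1 w6=0 clk=1 w2=1 w1=0 w3=0 w4=0 w5=0
t8.Δ2 w0=0 w6=0 clk=1 w2=1 w1=0 w3=0 w4=0 w5=0
t8.Δ3 w0=0 w6=0 clk=1 w2=0 w1=0 w3=0 w4=0 w5=0
t8.Δ4 w0=0 w6=1 clk=1 w2=0 w1=0 w3=0 w4=0 w5=0
t9.Δ0 w0=0 w6=1 clk=1 w2=0 w1=0 w3=0 w4=0 w5=0
t9.Δ1 w0=0 w6=1 clk=0 w2=0 w1=0 w3=0 w4=0 w5=0
t10.Δ0 w0=0 w6=1 clk=0 w2=0 w1=0 w3=0 w4=0 w5=0
t10.Δ1 w0=0 w6=1 clk=1 w2=0 w1=0 w3=0 w4=0 w5=0
t10.Δ2 w0=1 w6=1 clk=1 w2=0 w1=0 w3=0 w4=0 w5=0
t10.Δ3 w0=1 w6=1 clk=1 w2=1 w1=0 w3=0 w4=0 w5=0
t10.Δ4 w0=1 w6=0 clk=1 w2=1 w1=0 w3=0 w4=0 w5=0
t11.Δ0 w0=1 w6=0 clk=1 w2=1 w1=0 w3=0 w4=0 w5=0
t11.Δ1 w0=1 w6=0 clk=0 w2=1 w1=0 w3=0 w4=0 w5=0
t12.Δ0 w0=1 w6=0 clk=0 w2=1 w1=0 w3=0 w4=0 w5=0
t12.Δ1 w0=1 w6=0 clk=1 w2=1 w1=0 w3=0 w4=0 w5=0
t12.Δ2 w0=0 w6=0 clk=1 w2=1 w1=0 w3=0 w4=0 w5=0
t12.Δ3 w0=0 w6=0 clk=1 w2=0 w1=0 w3=0 w4=0 w5=0
t12.Δ4 w0=0 w6=1 clk=1 w2=0 w1=0 w3=0 w4=0 w5=0
t13.Δ0 w0=0 w6=1 clk=1 w2=0 w1=0 w3=0 w4=0 w5=0
t13.Δ1 w0=0 w6=1 clk=0 w2=0 w1=0 w3=0 w4=0 w5=0
t14.Δ0 w0=0 w6=1 clk=0 w2=0 w1=0 w3=0 w4=0 w5=0
t14.Δ1 w0=0 w6=1 clk=1 w2=0 w1=0 w3=0 w4=0 w5=0
t14.Δ2 w0=1 w6=1 clk=1 w2=0 w1=0 w3=0 w4=0 w5=0
t14.Δ3 w0=1 w6=1 clk=1 w2=1 w1=0 w3=0 w4=0 w5=0
t14.Δ4 w0=1 w6=0 clk=1 w2=1 w1=0 w3=0 w4=0 w5=0
t15.Δ0 w0=1 w6=0 clk=1 w2=1 w1=0 w3=0 w4=0 w5=0
t15.Δ1 w0=1 w6=0 clk=0 w2=1 w1=0 w3=0 w4=0 w5=0

1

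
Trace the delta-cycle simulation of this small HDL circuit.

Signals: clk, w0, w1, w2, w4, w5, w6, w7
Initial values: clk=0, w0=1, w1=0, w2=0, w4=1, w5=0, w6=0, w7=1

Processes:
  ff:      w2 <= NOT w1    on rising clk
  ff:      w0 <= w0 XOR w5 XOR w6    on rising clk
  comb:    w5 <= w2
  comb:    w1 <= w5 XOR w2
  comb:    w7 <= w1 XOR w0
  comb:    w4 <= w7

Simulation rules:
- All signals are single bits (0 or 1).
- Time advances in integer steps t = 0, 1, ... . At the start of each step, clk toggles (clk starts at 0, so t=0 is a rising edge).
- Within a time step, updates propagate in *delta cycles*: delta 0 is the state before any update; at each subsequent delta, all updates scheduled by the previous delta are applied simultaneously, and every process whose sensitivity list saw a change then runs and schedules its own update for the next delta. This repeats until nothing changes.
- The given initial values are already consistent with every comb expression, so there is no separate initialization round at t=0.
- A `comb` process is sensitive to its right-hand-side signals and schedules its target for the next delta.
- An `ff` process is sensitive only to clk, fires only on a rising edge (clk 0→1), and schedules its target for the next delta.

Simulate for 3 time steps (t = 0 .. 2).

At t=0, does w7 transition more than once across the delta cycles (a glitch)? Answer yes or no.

t=0 Δ0: clk=0 w2=0 w1=0 w4=1 w6=0 w7=1 w5=0 w0=1
  Δ1: clk:0→1
  Δ2: w2:0→1
  Δ3: w1:0→1, w5:0→1
  Δ4: w1:1→0, w7:1→0
  Δ5: w4:1→0, w7:0→1
  Δ6: w4:0→1
  (6Δ to stable)
t=1 Δ0: clk=1 w2=1 w1=0 w4=1 w6=0 w7=1 w5=1 w0=1
  Δ1: clk:1→0
  (1Δ to stable)
t=2 Δ0: clk=0 w2=1 w1=0 w4=1 w6=0 w7=1 w5=1 w0=1
  Δ1: clk:0→1
  Δ2: w0:1→0
  Δ3: w7:1→0
  Δ4: w4:1→0
  (4Δ to stable)

yes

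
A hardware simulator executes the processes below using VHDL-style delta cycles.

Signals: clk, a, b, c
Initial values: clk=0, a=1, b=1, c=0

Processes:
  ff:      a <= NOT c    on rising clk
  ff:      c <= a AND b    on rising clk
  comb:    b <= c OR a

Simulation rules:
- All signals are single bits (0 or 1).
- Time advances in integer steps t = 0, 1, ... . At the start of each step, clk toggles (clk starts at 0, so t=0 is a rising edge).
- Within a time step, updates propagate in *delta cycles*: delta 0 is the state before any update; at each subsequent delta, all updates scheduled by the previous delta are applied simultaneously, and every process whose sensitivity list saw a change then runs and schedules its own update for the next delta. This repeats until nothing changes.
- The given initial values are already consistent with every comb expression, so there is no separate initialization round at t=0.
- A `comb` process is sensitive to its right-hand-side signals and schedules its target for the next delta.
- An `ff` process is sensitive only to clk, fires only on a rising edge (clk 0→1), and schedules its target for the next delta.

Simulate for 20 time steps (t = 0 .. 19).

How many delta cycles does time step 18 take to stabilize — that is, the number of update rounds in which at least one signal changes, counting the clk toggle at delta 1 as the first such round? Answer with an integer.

t=0 Δ0: clk=0 a=1 b=1 c=0
  Δ1: clk:0→1
  Δ2: c:0→1
  (2Δ to stable)
t=1 Δ0: clk=1 a=1 b=1 c=1
  Δ1: clk:1→0
  (1Δ to stable)
t=2 Δ0: clk=0 a=1 b=1 c=1
  Δ1: clk:0→1
  Δ2: a:1→0
  (2Δ to stable)
t=3 Δ0: clk=1 a=0 b=1 c=1
  Δ1: clk:1→0
  (1Δ to stable)
t=4 Δ0: clk=0 a=0 b=1 c=1
  Δ1: clk:0→1
  Δ2: c:1→0
  Δ3: b:1→0
  (3Δ to stable)
t=5 Δ0: clk=1 a=0 b=0 c=0
  Δ1: clk:1→0
  (1Δ to stable)
t=6 Δ0: clk=0 a=0 b=0 c=0
  Δ1: clk:0→1
  Δ2: a:0→1
  Δ3: b:0→1
  (3Δ to stable)
t=7 Δ0: clk=1 a=1 b=1 c=0
  Δ1: clk:1→0
  (1Δ to stable)
t=8 Δ0: clk=0 a=1 b=1 c=0
  Δ1: clk:0→1
  Δ2: c:0→1
  (2Δ to stable)
t=9 Δ0: clk=1 a=1 b=1 c=1
  Δ1: clk:1→0
  (1Δ to stable)
t=10 Δ0: clk=0 a=1 b=1 c=1
  Δ1: clk:0→1
  Δ2: a:1→0
  (2Δ to stable)
t=11 Δ0: clk=1 a=0 b=1 c=1
  Δ1: clk:1→0
  (1Δ to stable)
t=12 Δ0: clk=0 a=0 b=1 c=1
  Δ1: clk:0→1
  Δ2: c:1→0
  Δ3: b:1→0
  (3Δ to stable)
t=13 Δ0: clk=1 a=0 b=0 c=0
  Δ1: clk:1→0
  (1Δ to stable)
t=14 Δ0: clk=0 a=0 b=0 c=0
  Δ1: clk:0→1
  Δ2: a:0→1
  Δ3: b:0→1
  (3Δ to stable)
t=15 Δ0: clk=1 a=1 b=1 c=0
  Δ1: clk:1→0
  (1Δ to stable)
t=16 Δ0: clk=0 a=1 b=1 c=0
  Δ1: clk:0→1
  Δ2: c:0→1
  (2Δ to stable)
t=17 Δ0: clk=1 a=1 b=1 c=1
  Δ1: clk:1→0
  (1Δ to stable)
t=18 Δ0: clk=0 a=1 b=1 c=1
  Δ1: clk:0→1
  Δ2: a:1→0
  (2Δ to stable)
t=19 Δ0: clk=1 a=0 b=1 c=1
  Δ1: clk:1→0
  (1Δ to stable)

2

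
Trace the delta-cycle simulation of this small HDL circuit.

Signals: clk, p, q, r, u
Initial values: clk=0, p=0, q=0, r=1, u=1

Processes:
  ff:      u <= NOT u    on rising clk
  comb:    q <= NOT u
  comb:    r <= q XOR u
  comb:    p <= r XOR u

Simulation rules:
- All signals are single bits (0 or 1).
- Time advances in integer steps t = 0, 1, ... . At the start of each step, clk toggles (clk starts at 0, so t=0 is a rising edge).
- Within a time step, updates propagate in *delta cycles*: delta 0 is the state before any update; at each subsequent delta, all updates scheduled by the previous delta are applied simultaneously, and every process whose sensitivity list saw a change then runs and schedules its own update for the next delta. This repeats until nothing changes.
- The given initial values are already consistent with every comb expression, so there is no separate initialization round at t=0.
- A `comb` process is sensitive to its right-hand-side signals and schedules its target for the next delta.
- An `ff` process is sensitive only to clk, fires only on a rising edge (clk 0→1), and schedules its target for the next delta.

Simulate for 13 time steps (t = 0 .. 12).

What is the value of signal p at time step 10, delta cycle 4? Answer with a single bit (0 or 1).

1

t0.Δ0 q=0 r=1 clk=0 u=1 p=0
t0.Δ1 q=0 r=1 clk=1 u=1 p=0
t0.Δ2 q=0 r=1 clk=1 u=0 p=0
t0.Δ3 q=1 r=0 clk=1 u=0 p=1
t0.Δ4 q=1 r=1 clk=1 u=0 p=0
t0.Δ5 q=1 r=1 clk=1 u=0 p=1
t1.Δ0 q=1 r=1 clk=1 u=0 p=1
t1.Δ1 q=1 r=1 clk=0 u=0 p=1
t2.Δ0 q=1 r=1 clk=0 u=0 p=1
t2.Δ1 q=1 r=1 clk=1 u=0 p=1
t2.Δ2 q=1 r=1 clk=1 u=1 p=1
t2.Δ3 q=0 r=0 clk=1 u=1 p=0
t2.Δ4 q=0 r=1 clk=1 u=1 p=1
t2.Δ5 q=0 r=1 clk=1 u=1 p=0
t3.Δ0 q=0 r=1 clk=1 u=1 p=0
t3.Δ1 q=0 r=1 clk=0 u=1 p=0
t4.Δ0 q=0 r=1 clk=0 u=1 p=0
t4.Δ1 q=0 r=1 clk=1 u=1 p=0
t4.Δ2 q=0 r=1 clk=1 u=0 p=0
t4.Δ3 q=1 r=0 clk=1 u=0 p=1
t4.Δ4 q=1 r=1 clk=1 u=0 p=0
t4.Δ5 q=1 r=1 clk=1 u=0 p=1
t5.Δ0 q=1 r=1 clk=1 u=0 p=1
t5.Δ1 q=1 r=1 clk=0 u=0 p=1
t6.Δ0 q=1 r=1 clk=0 u=0 p=1
t6.Δ1 q=1 r=1 clk=1 u=0 p=1
t6.Δ2 q=1 r=1 clk=1 u=1 p=1
t6.Δ3 q=0 r=0 clk=1 u=1 p=0
t6.Δ4 q=0 r=1 clk=1 u=1 p=1
t6.Δ5 q=0 r=1 clk=1 u=1 p=0
t7.Δ0 q=0 r=1 clk=1 u=1 p=0
t7.Δ1 q=0 r=1 clk=0 u=1 p=0
t8.Δ0 q=0 r=1 clk=0 u=1 p=0
t8.Δ1 q=0 r=1 clk=1 u=1 p=0
t8.Δ2 q=0 r=1 clk=1 u=0 p=0
t8.Δ3 q=1 r=0 clk=1 u=0 p=1
t8.Δ4 q=1 r=1 clk=1 u=0 p=0
t8.Δ5 q=1 r=1 clk=1 u=0 p=1
t9.Δ0 q=1 r=1 clk=1 u=0 p=1
t9.Δ1 q=1 r=1 clk=0 u=0 p=1
t10.Δ0 q=1 r=1 clk=0 u=0 p=1
t10.Δ1 q=1 r=1 clk=1 u=0 p=1
t10.Δ2 q=1 r=1 clk=1 u=1 p=1
t10.Δ3 q=0 r=0 clk=1 u=1 p=0
t10.Δ4 q=0 r=1 clk=1 u=1 p=1
t10.Δ5 q=0 r=1 clk=1 u=1 p=0
t11.Δ0 q=0 r=1 clk=1 u=1 p=0
t11.Δ1 q=0 r=1 clk=0 u=1 p=0
t12.Δ0 q=0 r=1 clk=0 u=1 p=0
t12.Δ1 q=0 r=1 clk=1 u=1 p=0
t12.Δ2 q=0 r=1 clk=1 u=0 p=0
t12.Δ3 q=1 r=0 clk=1 u=0 p=1
t12.Δ4 q=1 r=1 clk=1 u=0 p=0
t12.Δ5 q=1 r=1 clk=1 u=0 p=1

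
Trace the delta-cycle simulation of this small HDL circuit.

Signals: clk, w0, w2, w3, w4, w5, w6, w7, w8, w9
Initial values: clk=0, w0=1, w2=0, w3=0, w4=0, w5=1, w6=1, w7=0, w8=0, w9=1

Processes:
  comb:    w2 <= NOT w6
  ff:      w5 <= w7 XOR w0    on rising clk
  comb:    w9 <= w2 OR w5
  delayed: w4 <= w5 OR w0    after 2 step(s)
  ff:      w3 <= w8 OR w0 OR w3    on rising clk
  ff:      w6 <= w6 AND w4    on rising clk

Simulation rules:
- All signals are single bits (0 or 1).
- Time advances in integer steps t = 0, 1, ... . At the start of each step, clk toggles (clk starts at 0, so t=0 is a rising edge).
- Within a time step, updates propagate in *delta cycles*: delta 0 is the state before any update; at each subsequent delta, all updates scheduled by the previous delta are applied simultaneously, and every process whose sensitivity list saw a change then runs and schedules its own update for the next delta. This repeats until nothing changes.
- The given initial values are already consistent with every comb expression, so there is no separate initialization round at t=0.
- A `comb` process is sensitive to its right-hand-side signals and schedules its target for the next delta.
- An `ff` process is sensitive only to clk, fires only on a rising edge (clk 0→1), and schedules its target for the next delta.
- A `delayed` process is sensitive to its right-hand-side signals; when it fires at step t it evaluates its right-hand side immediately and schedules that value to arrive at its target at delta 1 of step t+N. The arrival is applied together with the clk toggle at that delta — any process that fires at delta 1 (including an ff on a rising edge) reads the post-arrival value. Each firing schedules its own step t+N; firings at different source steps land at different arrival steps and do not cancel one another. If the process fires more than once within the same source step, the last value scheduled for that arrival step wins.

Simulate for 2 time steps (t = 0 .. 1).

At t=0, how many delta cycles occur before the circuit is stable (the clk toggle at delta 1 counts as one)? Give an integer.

3

[bits: w6,w3,w5,w9,w2,w8,w4,w7,w0,clk]
t=0: Δ0=1011000010 Δ1=1011000011 Δ2=0111000011 Δ3=0111100011 | 3Δ
t=1: Δ0=0111100011 Δ1=0111100010 | 1Δ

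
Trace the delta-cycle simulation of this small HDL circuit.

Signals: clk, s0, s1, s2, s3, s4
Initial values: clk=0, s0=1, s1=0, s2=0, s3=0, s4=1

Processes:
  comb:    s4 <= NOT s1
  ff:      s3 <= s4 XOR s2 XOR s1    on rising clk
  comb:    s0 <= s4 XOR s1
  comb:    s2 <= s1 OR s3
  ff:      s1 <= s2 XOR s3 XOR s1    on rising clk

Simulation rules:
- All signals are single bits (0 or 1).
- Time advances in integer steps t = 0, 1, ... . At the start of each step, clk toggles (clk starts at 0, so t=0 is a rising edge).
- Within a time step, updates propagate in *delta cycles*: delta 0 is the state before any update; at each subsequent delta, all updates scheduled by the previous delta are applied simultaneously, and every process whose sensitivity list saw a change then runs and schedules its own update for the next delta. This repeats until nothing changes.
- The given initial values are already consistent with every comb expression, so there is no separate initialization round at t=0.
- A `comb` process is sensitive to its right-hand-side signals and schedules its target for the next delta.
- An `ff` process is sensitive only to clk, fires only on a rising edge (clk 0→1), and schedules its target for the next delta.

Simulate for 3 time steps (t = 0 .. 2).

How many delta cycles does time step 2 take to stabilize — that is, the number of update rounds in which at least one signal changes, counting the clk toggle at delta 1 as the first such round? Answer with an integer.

t=0 Δ0: s2=0 s0=1 clk=0 s4=1 s3=0 s1=0
  Δ1: clk:0→1
  Δ2: s3:0→1
  Δ3: s2:0→1
  (3Δ to stable)
t=1 Δ0: s2=1 s0=1 clk=1 s4=1 s3=1 s1=0
  Δ1: clk:1→0
  (1Δ to stable)
t=2 Δ0: s2=1 s0=1 clk=0 s4=1 s3=1 s1=0
  Δ1: clk:0→1
  Δ2: s3:1→0
  Δ3: s2:1→0
  (3Δ to stable)

3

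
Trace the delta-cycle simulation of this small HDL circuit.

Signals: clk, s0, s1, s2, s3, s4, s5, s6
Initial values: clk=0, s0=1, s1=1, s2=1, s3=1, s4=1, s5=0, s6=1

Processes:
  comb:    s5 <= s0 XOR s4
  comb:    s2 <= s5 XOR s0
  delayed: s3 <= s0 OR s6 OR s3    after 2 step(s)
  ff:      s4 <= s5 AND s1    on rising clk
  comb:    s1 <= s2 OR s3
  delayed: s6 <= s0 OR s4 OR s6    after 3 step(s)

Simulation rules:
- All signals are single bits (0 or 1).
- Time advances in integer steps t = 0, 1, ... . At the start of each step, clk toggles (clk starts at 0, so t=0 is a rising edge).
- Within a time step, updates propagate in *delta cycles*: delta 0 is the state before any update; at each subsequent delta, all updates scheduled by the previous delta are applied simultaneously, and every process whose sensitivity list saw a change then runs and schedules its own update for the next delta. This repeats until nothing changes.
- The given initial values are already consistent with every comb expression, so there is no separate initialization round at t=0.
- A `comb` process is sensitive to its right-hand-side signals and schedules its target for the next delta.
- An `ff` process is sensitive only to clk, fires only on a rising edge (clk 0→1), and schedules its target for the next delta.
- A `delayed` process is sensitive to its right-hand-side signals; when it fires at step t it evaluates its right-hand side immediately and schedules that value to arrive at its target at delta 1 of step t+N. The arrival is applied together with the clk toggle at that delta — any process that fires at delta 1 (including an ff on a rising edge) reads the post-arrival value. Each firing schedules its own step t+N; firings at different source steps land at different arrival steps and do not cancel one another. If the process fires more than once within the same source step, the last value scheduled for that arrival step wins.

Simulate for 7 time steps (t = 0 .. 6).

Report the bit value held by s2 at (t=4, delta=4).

t0.Δ0 s4=1 s2=1 s6=1 s0=1 s3=1 s5=0 s1=1 clk=0
t0.Δ1 s4=1 s2=1 s6=1 s0=1 s3=1 s5=0 s1=1 clk=1
t0.Δ2 s4=0 s2=1 s6=1 s0=1 s3=1 s5=0 s1=1 clk=1
t0.Δ3 s4=0 s2=1 s6=1 s0=1 s3=1 s5=1 s1=1 clk=1
t0.Δ4 s4=0 s2=0 s6=1 s0=1 s3=1 s5=1 s1=1 clk=1
t1.Δ0 s4=0 s2=0 s6=1 s0=1 s3=1 s5=1 s1=1 clk=1
t1.Δ1 s4=0 s2=0 s6=1 s0=1 s3=1 s5=1 s1=1 clk=0
t2.Δ0 s4=0 s2=0 s6=1 s0=1 s3=1 s5=1 s1=1 clk=0
t2.Δ1 s4=0 s2=0 s6=1 s0=1 s3=1 s5=1 s1=1 clk=1
t2.Δ2 s4=1 s2=0 s6=1 s0=1 s3=1 s5=1 s1=1 clk=1
t2.Δ3 s4=1 s2=0 s6=1 s0=1 s3=1 s5=0 s1=1 clk=1
t2.Δ4 s4=1 s2=1 s6=1 s0=1 s3=1 s5=0 s1=1 clk=1
t3.Δ0 s4=1 s2=1 s6=1 s0=1 s3=1 s5=0 s1=1 clk=1
t3.Δ1 s4=1 s2=1 s6=1 s0=1 s3=1 s5=0 s1=1 clk=0
t4.Δ0 s4=1 s2=1 s6=1 s0=1 s3=1 s5=0 s1=1 clk=0
t4.Δ1 s4=1 s2=1 s6=1 s0=1 s3=1 s5=0 s1=1 clk=1
t4.Δ2 s4=0 s2=1 s6=1 s0=1 s3=1 s5=0 s1=1 clk=1
t4.Δ3 s4=0 s2=1 s6=1 s0=1 s3=1 s5=1 s1=1 clk=1
t4.Δ4 s4=0 s2=0 s6=1 s0=1 s3=1 s5=1 s1=1 clk=1
t5.Δ0 s4=0 s2=0 s6=1 s0=1 s3=1 s5=1 s1=1 clk=1
t5.Δ1 s4=0 s2=0 s6=1 s0=1 s3=1 s5=1 s1=1 clk=0
t6.Δ0 s4=0 s2=0 s6=1 s0=1 s3=1 s5=1 s1=1 clk=0
t6.Δ1 s4=0 s2=0 s6=1 s0=1 s3=1 s5=1 s1=1 clk=1
t6.Δ2 s4=1 s2=0 s6=1 s0=1 s3=1 s5=1 s1=1 clk=1
t6.Δ3 s4=1 s2=0 s6=1 s0=1 s3=1 s5=0 s1=1 clk=1
t6.Δ4 s4=1 s2=1 s6=1 s0=1 s3=1 s5=0 s1=1 clk=1

0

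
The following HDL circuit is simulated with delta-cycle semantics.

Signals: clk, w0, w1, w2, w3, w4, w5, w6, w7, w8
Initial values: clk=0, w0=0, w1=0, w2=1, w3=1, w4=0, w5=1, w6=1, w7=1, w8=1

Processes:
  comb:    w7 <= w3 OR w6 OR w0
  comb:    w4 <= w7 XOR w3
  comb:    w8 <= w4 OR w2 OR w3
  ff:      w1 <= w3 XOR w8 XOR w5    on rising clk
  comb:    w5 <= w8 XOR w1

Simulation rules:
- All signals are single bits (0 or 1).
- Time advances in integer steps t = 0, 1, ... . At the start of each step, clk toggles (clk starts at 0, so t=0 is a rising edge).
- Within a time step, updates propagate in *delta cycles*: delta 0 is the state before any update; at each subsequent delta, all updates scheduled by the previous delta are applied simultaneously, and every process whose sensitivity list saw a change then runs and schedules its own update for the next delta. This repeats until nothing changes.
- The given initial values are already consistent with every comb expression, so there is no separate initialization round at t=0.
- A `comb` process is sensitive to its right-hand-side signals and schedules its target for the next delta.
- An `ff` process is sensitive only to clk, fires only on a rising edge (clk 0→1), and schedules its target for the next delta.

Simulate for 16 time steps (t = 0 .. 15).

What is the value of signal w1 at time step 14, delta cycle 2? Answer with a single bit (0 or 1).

0

t=0 Δ0: w7=1 w4=0 w8=1 w0=0 clk=0 w6=1 w3=1 w1=0 w2=1 w5=1
  Δ1: clk:0→1
  Δ2: w1:0→1
  Δ3: w5:1→0
  (3Δ to stable)
t=1 Δ0: w7=1 w4=0 w8=1 w0=0 clk=1 w6=1 w3=1 w1=1 w2=1 w5=0
  Δ1: clk:1→0
  (1Δ to stable)
t=2 Δ0: w7=1 w4=0 w8=1 w0=0 clk=0 w6=1 w3=1 w1=1 w2=1 w5=0
  Δ1: clk:0→1
  Δ2: w1:1→0
  Δ3: w5:0→1
  (3Δ to stable)
t=3 Δ0: w7=1 w4=0 w8=1 w0=0 clk=1 w6=1 w3=1 w1=0 w2=1 w5=1
  Δ1: clk:1→0
  (1Δ to stable)
t=4 Δ0: w7=1 w4=0 w8=1 w0=0 clk=0 w6=1 w3=1 w1=0 w2=1 w5=1
  Δ1: clk:0→1
  Δ2: w1:0→1
  Δ3: w5:1→0
  (3Δ to stable)
t=5 Δ0: w7=1 w4=0 w8=1 w0=0 clk=1 w6=1 w3=1 w1=1 w2=1 w5=0
  Δ1: clk:1→0
  (1Δ to stable)
t=6 Δ0: w7=1 w4=0 w8=1 w0=0 clk=0 w6=1 w3=1 w1=1 w2=1 w5=0
  Δ1: clk:0→1
  Δ2: w1:1→0
  Δ3: w5:0→1
  (3Δ to stable)
t=7 Δ0: w7=1 w4=0 w8=1 w0=0 clk=1 w6=1 w3=1 w1=0 w2=1 w5=1
  Δ1: clk:1→0
  (1Δ to stable)
t=8 Δ0: w7=1 w4=0 w8=1 w0=0 clk=0 w6=1 w3=1 w1=0 w2=1 w5=1
  Δ1: clk:0→1
  Δ2: w1:0→1
  Δ3: w5:1→0
  (3Δ to stable)
t=9 Δ0: w7=1 w4=0 w8=1 w0=0 clk=1 w6=1 w3=1 w1=1 w2=1 w5=0
  Δ1: clk:1→0
  (1Δ to stable)
t=10 Δ0: w7=1 w4=0 w8=1 w0=0 clk=0 w6=1 w3=1 w1=1 w2=1 w5=0
  Δ1: clk:0→1
  Δ2: w1:1→0
  Δ3: w5:0→1
  (3Δ to stable)
t=11 Δ0: w7=1 w4=0 w8=1 w0=0 clk=1 w6=1 w3=1 w1=0 w2=1 w5=1
  Δ1: clk:1→0
  (1Δ to stable)
t=12 Δ0: w7=1 w4=0 w8=1 w0=0 clk=0 w6=1 w3=1 w1=0 w2=1 w5=1
  Δ1: clk:0→1
  Δ2: w1:0→1
  Δ3: w5:1→0
  (3Δ to stable)
t=13 Δ0: w7=1 w4=0 w8=1 w0=0 clk=1 w6=1 w3=1 w1=1 w2=1 w5=0
  Δ1: clk:1→0
  (1Δ to stable)
t=14 Δ0: w7=1 w4=0 w8=1 w0=0 clk=0 w6=1 w3=1 w1=1 w2=1 w5=0
  Δ1: clk:0→1
  Δ2: w1:1→0
  Δ3: w5:0→1
  (3Δ to stable)
t=15 Δ0: w7=1 w4=0 w8=1 w0=0 clk=1 w6=1 w3=1 w1=0 w2=1 w5=1
  Δ1: clk:1→0
  (1Δ to stable)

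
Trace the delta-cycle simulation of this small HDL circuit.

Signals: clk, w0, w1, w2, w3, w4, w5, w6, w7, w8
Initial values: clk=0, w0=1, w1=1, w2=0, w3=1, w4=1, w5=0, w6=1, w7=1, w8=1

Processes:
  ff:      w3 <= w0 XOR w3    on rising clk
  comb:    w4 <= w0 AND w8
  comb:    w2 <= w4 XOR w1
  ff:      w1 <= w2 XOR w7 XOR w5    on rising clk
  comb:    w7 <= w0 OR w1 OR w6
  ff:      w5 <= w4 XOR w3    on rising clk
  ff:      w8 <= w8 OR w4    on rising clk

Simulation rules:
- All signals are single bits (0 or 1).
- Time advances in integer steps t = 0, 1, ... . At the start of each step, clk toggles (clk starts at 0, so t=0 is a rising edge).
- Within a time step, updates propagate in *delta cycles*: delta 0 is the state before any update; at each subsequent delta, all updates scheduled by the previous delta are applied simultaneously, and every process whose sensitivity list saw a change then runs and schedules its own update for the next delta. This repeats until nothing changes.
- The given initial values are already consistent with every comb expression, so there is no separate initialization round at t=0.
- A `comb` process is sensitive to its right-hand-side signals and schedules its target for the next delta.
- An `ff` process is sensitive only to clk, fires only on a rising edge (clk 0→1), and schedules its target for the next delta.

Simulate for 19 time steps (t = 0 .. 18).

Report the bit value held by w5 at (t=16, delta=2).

0

t=0 Δ0: w4=1 w1=1 clk=0 w2=0 w0=1 w7=1 w6=1 w3=1 w8=1 w5=0
  Δ1: clk:0→1
  Δ2: w3:1→0
  (2Δ to stable)
t=1 Δ0: w4=1 w1=1 clk=1 w2=0 w0=1 w7=1 w6=1 w3=0 w8=1 w5=0
  Δ1: clk:1→0
  (1Δ to stable)
t=2 Δ0: w4=1 w1=1 clk=0 w2=0 w0=1 w7=1 w6=1 w3=0 w8=1 w5=0
  Δ1: clk:0→1
  Δ2: w3:0→1, w5:0→1
  (2Δ to stable)
t=3 Δ0: w4=1 w1=1 clk=1 w2=0 w0=1 w7=1 w6=1 w3=1 w8=1 w5=1
  Δ1: clk:1→0
  (1Δ to stable)
t=4 Δ0: w4=1 w1=1 clk=0 w2=0 w0=1 w7=1 w6=1 w3=1 w8=1 w5=1
  Δ1: clk:0→1
  Δ2: w1:1→0, w3:1→0, w5:1→0
  Δ3: w2:0→1
  (3Δ to stable)
t=5 Δ0: w4=1 w1=0 clk=1 w2=1 w0=1 w7=1 w6=1 w3=0 w8=1 w5=0
  Δ1: clk:1→0
  (1Δ to stable)
t=6 Δ0: w4=1 w1=0 clk=0 w2=1 w0=1 w7=1 w6=1 w3=0 w8=1 w5=0
  Δ1: clk:0→1
  Δ2: w3:0→1, w5:0→1
  (2Δ to stable)
t=7 Δ0: w4=1 w1=0 clk=1 w2=1 w0=1 w7=1 w6=1 w3=1 w8=1 w5=1
  Δ1: clk:1→0
  (1Δ to stable)
t=8 Δ0: w4=1 w1=0 clk=0 w2=1 w0=1 w7=1 w6=1 w3=1 w8=1 w5=1
  Δ1: clk:0→1
  Δ2: w1:0→1, w3:1→0, w5:1→0
  Δ3: w2:1→0
  (3Δ to stable)
t=9 Δ0: w4=1 w1=1 clk=1 w2=0 w0=1 w7=1 w6=1 w3=0 w8=1 w5=0
  Δ1: clk:1→0
  (1Δ to stable)
t=10 Δ0: w4=1 w1=1 clk=0 w2=0 w0=1 w7=1 w6=1 w3=0 w8=1 w5=0
  Δ1: clk:0→1
  Δ2: w3:0→1, w5:0→1
  (2Δ to stable)
t=11 Δ0: w4=1 w1=1 clk=1 w2=0 w0=1 w7=1 w6=1 w3=1 w8=1 w5=1
  Δ1: clk:1→0
  (1Δ to stable)
t=12 Δ0: w4=1 w1=1 clk=0 w2=0 w0=1 w7=1 w6=1 w3=1 w8=1 w5=1
  Δ1: clk:0→1
  Δ2: w1:1→0, w3:1→0, w5:1→0
  Δ3: w2:0→1
  (3Δ to stable)
t=13 Δ0: w4=1 w1=0 clk=1 w2=1 w0=1 w7=1 w6=1 w3=0 w8=1 w5=0
  Δ1: clk:1→0
  (1Δ to stable)
t=14 Δ0: w4=1 w1=0 clk=0 w2=1 w0=1 w7=1 w6=1 w3=0 w8=1 w5=0
  Δ1: clk:0→1
  Δ2: w3:0→1, w5:0→1
  (2Δ to stable)
t=15 Δ0: w4=1 w1=0 clk=1 w2=1 w0=1 w7=1 w6=1 w3=1 w8=1 w5=1
  Δ1: clk:1→0
  (1Δ to stable)
t=16 Δ0: w4=1 w1=0 clk=0 w2=1 w0=1 w7=1 w6=1 w3=1 w8=1 w5=1
  Δ1: clk:0→1
  Δ2: w1:0→1, w3:1→0, w5:1→0
  Δ3: w2:1→0
  (3Δ to stable)
t=17 Δ0: w4=1 w1=1 clk=1 w2=0 w0=1 w7=1 w6=1 w3=0 w8=1 w5=0
  Δ1: clk:1→0
  (1Δ to stable)
t=18 Δ0: w4=1 w1=1 clk=0 w2=0 w0=1 w7=1 w6=1 w3=0 w8=1 w5=0
  Δ1: clk:0→1
  Δ2: w3:0→1, w5:0→1
  (2Δ to stable)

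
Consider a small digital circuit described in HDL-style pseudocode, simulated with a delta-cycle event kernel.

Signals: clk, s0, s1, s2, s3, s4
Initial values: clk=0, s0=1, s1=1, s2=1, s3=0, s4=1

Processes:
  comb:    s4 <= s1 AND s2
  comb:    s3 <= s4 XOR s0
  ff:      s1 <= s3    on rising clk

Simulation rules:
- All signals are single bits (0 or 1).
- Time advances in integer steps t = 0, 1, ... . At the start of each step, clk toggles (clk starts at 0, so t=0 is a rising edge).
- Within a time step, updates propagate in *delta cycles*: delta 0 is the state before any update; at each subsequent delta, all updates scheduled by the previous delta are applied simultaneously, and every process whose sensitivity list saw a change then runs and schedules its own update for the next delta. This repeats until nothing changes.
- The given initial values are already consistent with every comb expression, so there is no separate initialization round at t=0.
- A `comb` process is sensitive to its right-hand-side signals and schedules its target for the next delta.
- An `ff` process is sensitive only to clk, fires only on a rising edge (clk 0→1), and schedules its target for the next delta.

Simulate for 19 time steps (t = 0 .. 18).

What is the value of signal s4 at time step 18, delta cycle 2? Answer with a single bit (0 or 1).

t=0 Δ0: s4=1 s1=1 s0=1 s3=0 clk=0 s2=1
  Δ1: clk:0→1
  Δ2: s1:1→0
  Δ3: s4:1→0
  Δ4: s3:0→1
  (4Δ to stable)
t=1 Δ0: s4=0 s1=0 s0=1 s3=1 clk=1 s2=1
  Δ1: clk:1→0
  (1Δ to stable)
t=2 Δ0: s4=0 s1=0 s0=1 s3=1 clk=0 s2=1
  Δ1: clk:0→1
  Δ2: s1:0→1
  Δ3: s4:0→1
  Δ4: s3:1→0
  (4Δ to stable)
t=3 Δ0: s4=1 s1=1 s0=1 s3=0 clk=1 s2=1
  Δ1: clk:1→0
  (1Δ to stable)
t=4 Δ0: s4=1 s1=1 s0=1 s3=0 clk=0 s2=1
  Δ1: clk:0→1
  Δ2: s1:1→0
  Δ3: s4:1→0
  Δ4: s3:0→1
  (4Δ to stable)
t=5 Δ0: s4=0 s1=0 s0=1 s3=1 clk=1 s2=1
  Δ1: clk:1→0
  (1Δ to stable)
t=6 Δ0: s4=0 s1=0 s0=1 s3=1 clk=0 s2=1
  Δ1: clk:0→1
  Δ2: s1:0→1
  Δ3: s4:0→1
  Δ4: s3:1→0
  (4Δ to stable)
t=7 Δ0: s4=1 s1=1 s0=1 s3=0 clk=1 s2=1
  Δ1: clk:1→0
  (1Δ to stable)
t=8 Δ0: s4=1 s1=1 s0=1 s3=0 clk=0 s2=1
  Δ1: clk:0→1
  Δ2: s1:1→0
  Δ3: s4:1→0
  Δ4: s3:0→1
  (4Δ to stable)
t=9 Δ0: s4=0 s1=0 s0=1 s3=1 clk=1 s2=1
  Δ1: clk:1→0
  (1Δ to stable)
t=10 Δ0: s4=0 s1=0 s0=1 s3=1 clk=0 s2=1
  Δ1: clk:0→1
  Δ2: s1:0→1
  Δ3: s4:0→1
  Δ4: s3:1→0
  (4Δ to stable)
t=11 Δ0: s4=1 s1=1 s0=1 s3=0 clk=1 s2=1
  Δ1: clk:1→0
  (1Δ to stable)
t=12 Δ0: s4=1 s1=1 s0=1 s3=0 clk=0 s2=1
  Δ1: clk:0→1
  Δ2: s1:1→0
  Δ3: s4:1→0
  Δ4: s3:0→1
  (4Δ to stable)
t=13 Δ0: s4=0 s1=0 s0=1 s3=1 clk=1 s2=1
  Δ1: clk:1→0
  (1Δ to stable)
t=14 Δ0: s4=0 s1=0 s0=1 s3=1 clk=0 s2=1
  Δ1: clk:0→1
  Δ2: s1:0→1
  Δ3: s4:0→1
  Δ4: s3:1→0
  (4Δ to stable)
t=15 Δ0: s4=1 s1=1 s0=1 s3=0 clk=1 s2=1
  Δ1: clk:1→0
  (1Δ to stable)
t=16 Δ0: s4=1 s1=1 s0=1 s3=0 clk=0 s2=1
  Δ1: clk:0→1
  Δ2: s1:1→0
  Δ3: s4:1→0
  Δ4: s3:0→1
  (4Δ to stable)
t=17 Δ0: s4=0 s1=0 s0=1 s3=1 clk=1 s2=1
  Δ1: clk:1→0
  (1Δ to stable)
t=18 Δ0: s4=0 s1=0 s0=1 s3=1 clk=0 s2=1
  Δ1: clk:0→1
  Δ2: s1:0→1
  Δ3: s4:0→1
  Δ4: s3:1→0
  (4Δ to stable)

0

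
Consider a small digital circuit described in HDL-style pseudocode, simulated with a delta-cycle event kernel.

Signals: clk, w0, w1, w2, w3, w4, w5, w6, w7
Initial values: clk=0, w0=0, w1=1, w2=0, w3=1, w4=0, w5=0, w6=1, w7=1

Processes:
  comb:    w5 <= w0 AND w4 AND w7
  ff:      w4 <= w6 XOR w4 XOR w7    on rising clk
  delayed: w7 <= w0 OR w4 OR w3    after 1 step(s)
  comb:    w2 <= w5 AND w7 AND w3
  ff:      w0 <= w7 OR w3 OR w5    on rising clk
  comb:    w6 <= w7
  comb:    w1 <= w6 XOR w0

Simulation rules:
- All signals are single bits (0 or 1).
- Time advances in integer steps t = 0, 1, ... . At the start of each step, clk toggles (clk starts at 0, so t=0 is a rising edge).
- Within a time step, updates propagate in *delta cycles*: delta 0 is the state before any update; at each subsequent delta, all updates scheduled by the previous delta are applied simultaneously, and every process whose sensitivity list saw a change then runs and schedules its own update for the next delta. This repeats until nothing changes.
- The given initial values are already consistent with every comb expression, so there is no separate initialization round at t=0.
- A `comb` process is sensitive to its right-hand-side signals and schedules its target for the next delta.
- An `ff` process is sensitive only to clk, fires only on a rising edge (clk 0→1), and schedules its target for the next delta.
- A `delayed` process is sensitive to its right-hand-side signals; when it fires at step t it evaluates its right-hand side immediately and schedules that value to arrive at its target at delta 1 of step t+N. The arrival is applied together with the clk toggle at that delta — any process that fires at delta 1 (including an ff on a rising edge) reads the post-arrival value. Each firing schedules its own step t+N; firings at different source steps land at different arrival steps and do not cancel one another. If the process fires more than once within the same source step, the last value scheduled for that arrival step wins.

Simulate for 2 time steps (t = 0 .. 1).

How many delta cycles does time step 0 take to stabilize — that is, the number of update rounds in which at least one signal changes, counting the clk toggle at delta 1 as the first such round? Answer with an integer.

[bits: w0,w6,w2,w7,w5,w3,w4,clk,w1]
t=0: Δ0=010101001 Δ1=010101011 Δ2=110101011 Δ3=110101010 | 3Δ
t=1: Δ0=110101010 Δ1=110101000 | 1Δ

3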